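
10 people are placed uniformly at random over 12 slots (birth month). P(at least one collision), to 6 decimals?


P(all different) = prod((12-i)/12 for i=0..9) = 0.003868
P(at least one match) = 1 - 0.003868 = 0.996132

0.996132


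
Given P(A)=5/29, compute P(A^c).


P(A') = 1 - P(A) = 1 - 5/29 = 24/29

24/29


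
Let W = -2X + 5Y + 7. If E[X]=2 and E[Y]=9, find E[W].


E[-2X + 5Y + 7] = -2*E[X] + 5*E[Y] + 7
= (-2)*(2) + (5)*(9) + (7)
= -4 + 45 + 7 = 48

48


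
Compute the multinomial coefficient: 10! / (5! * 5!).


10! = 3628800
Denominator: 5!=120 * 5!=120
Coefficient = 3628800 / 14400 = 252

252


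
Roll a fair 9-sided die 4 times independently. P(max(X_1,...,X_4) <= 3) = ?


P(max <= 3) = P(all X_i <= 3) = (P(X_1 <= 3))^4
= (3/9)^4 = (1/3)^4 = 1/81

1/81


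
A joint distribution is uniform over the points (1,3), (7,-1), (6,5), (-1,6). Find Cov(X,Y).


E[X]=13/4, E[Y]=13/4, E[XY]=5
Cov(X,Y) = E[XY] - E[X]E[Y] = 5 - 13/4*13/4 = -89/16

-89/16


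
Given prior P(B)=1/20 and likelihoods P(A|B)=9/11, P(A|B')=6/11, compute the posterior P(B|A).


P(A) = P(A|B)P(B) + P(A|B')P(B') = 9/11*1/20 + 6/11*19/20 = 123/220
P(B|A) = P(A|B)P(B)/P(A) = (9/220)/(123/220) = 3/41

3/41


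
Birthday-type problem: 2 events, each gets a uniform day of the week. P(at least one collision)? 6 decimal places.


P(all different) = prod((7-i)/7 for i=0..1) = 0.857143
P(at least one match) = 1 - 0.857143 = 0.142857

0.142857


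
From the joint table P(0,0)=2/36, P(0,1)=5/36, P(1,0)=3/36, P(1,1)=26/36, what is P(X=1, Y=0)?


Read from table: P(X=1, Y=0) = 3/36 = 1/12

1/12


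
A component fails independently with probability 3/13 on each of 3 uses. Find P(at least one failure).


P(at least one) = 1 - P(none)
P(none) = (1 - 3/13)^3 = (10/13)^3 = 1000/2197
P(at least one) = 1 - 1000/2197 = 1197/2197

1197/2197


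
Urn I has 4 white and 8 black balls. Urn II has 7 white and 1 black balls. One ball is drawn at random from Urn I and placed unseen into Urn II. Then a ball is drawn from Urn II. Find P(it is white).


P(transfer white) = 4/12 = 1/3; P(transfer black) = 2/3
If white transferred: Urn II has 8 white of 9, so P(white|white moved) = 8/9
If black transferred: Urn II has 7 white of 9, so P(white|black moved) = 7/9
By total probability: P(white) = 1/3*8/9 + 2/3*7/9 = 22/27

22/27


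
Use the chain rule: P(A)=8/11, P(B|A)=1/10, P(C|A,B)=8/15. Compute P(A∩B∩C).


P(A∩B∩C) = P(A) * P(B|A) * P(C|A∩B)
= 8/11 * 1/10 * 8/15
= 4/55 * 8/15 = 32/825

32/825


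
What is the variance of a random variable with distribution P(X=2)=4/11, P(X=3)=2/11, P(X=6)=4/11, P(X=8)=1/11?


E[X] = 46/11, E[X^2] = 22
Var(X) = E[X^2] - (E[X])^2 = 22 - (46/11)^2 = 546/121

546/121


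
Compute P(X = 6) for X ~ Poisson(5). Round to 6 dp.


P(X=6) = e^(-5) * 5^6 / 6!
≈ 0.006737946999 * 15625 / 720
≈ 0.146223

0.146223


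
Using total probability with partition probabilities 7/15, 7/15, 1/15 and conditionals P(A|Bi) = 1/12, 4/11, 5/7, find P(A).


P(A) = P(A|B1)P(B1) + P(A|B2)P(B2) + P(A|B3)P(B3)
= 1/12*7/15 + 4/11*7/15 + 5/7*1/15
= 7/180 + 28/165 + 1/21 = 3551/13860

3551/13860


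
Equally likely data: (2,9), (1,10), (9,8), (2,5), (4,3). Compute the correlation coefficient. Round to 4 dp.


Cov(X,Y) = -0.8000, Var(X) = 8.2400, Var(Y) = 6.8000
rho = Cov/(sqrt(VarX)*sqrt(VarY)) = -0.1069

-0.1069


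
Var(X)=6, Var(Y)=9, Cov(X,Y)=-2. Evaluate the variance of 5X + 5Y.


Var(5X + 5Y) = 5^2*Var(X) + 5^2*Var(Y) + 2*5*5*Cov(X,Y)
= 25*6 + 25*9 + 50*(-2)
= 150 + 225 - 100 = 275

275


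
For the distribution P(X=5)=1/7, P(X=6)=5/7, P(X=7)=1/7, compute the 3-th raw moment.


E[X^3] = sum(x^3 * P(x))
= 125*1/7 + 216*5/7 + 343*1/7
= 1548/7

1548/7


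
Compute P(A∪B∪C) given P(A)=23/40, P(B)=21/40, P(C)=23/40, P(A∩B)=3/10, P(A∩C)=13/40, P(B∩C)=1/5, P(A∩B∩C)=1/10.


P(A∪B∪C) = P(A)+P(B)+P(C) - P(AB)-P(AC)-P(BC) + P(ABC)
= 23/40+21/40+23/40 - 3/10-13/40-1/5 + 1/10
= 19/20

19/20


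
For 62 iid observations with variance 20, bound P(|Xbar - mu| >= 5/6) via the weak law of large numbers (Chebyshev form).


Var(Xbar) = Var(X)/n = 20/62
Chebyshev: P(|Xbar-mu| >= 5/6) <= Var(Xbar)/(5/6)^2 = (10/31)/(25/36) = 72/155

72/155


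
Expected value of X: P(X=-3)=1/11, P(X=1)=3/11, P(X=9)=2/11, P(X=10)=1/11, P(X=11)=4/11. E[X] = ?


E[X] = sum(x * P(x))
= -3*1/11 + 1*3/11 + 9*2/11 + 10*1/11 + 11*4/11
= 72/11

72/11


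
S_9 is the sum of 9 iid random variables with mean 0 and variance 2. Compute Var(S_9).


By independence, Var(S_n) = n*Var(X_1) = 9*2 = 18

18


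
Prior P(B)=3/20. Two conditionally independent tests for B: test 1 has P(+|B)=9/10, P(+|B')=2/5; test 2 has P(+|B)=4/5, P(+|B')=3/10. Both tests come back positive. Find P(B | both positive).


After test 1: P(+) = 9/10*3/20 + 2/5*17/20 = 19/40
P(B|+) = (27/200)/(19/40) = 27/95
After test 2 (use post1 as new prior): P(+) = 4/5*27/95 + 3/10*68/95 = 42/95
P(B|+,+) = (108/475)/(42/95) = 18/35

18/35


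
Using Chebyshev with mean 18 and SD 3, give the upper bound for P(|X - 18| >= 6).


k = 6/3 = 2
Chebyshev: P(|X-mu| >= k*sigma) <= 1/k^2 = 1/2^2 = 1/4

1/4


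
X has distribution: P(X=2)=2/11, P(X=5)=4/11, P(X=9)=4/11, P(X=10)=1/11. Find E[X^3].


E[X^3] = sum(g(x)*P(x))
= 8*2/11 + 125*4/11 + 729*4/11 + 1000*1/11
= 4432/11

4432/11


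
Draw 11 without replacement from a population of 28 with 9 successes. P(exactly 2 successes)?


P(X=2) = C(9,2)*C(19,9) / C(28,11)
= 36*92378 / 21474180
= 3325608/21474180 = 374/2415

374/2415


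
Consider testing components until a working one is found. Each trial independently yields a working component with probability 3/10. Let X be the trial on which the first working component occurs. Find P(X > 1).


P(X > 1) = P(first 1 trials all fail) = (1-p)^1 = (7/10)^1 = 7/10

7/10


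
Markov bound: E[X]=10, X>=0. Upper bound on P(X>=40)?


Markov: P(X >= a) <= E[X]/a
P(X >= 40) <= 10/40 = 1/4

1/4


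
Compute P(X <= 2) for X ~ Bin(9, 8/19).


P(X<=2) = P(X=0) + P(X=1) + P(X=2)
= 2357947691/322687697779 + 15433839432/322687697779 + 44898441984/322687697779
= 62690229107/322687697779

62690229107/322687697779


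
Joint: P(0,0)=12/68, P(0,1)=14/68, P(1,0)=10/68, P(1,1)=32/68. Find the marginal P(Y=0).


P(Y=0) = P(0,0)+P(1,0) = 12/68 + 10/68 = 22/68 = 11/34

11/34


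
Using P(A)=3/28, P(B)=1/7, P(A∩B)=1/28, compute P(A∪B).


P(A∪B) = P(A) + P(B) - P(A∩B)
= 3/28 + 1/7 - 1/28 = 3/14

3/14


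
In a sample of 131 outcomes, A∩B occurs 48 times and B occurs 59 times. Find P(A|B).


P(A|B) = P(A∩B)/P(B) = (48/131)/(59/131) = 48/59

48/59


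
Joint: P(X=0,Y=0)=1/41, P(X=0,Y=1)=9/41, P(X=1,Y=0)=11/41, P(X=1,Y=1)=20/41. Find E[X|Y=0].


P(Y=0) = 12/41
E[X|Y=0] = (0*1 + 1*11)/12 = 11/12

11/12


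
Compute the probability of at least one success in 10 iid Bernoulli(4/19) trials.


P(at least one) = 1 - P(none)
P(none) = (1 - 4/19)^10 = (15/19)^10 = 576650390625/6131066257801
P(at least one) = 1 - 576650390625/6131066257801 = 5554415867176/6131066257801

5554415867176/6131066257801


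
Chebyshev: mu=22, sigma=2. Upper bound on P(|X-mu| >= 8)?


k = 8/2 = 4
Chebyshev: P(|X-mu| >= k*sigma) <= 1/k^2 = 1/4^2 = 1/16

1/16


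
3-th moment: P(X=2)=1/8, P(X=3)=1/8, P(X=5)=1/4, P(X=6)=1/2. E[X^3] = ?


E[X^3] = sum(x^3 * P(x))
= 8*1/8 + 27*1/8 + 125*1/4 + 216*1/2
= 1149/8

1149/8


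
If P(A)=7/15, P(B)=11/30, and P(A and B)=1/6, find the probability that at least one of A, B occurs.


P(A∪B) = P(A) + P(B) - P(A∩B)
= 7/15 + 11/30 - 1/6 = 2/3

2/3


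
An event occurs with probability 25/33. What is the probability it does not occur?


P(A') = 1 - P(A) = 1 - 25/33 = 8/33

8/33


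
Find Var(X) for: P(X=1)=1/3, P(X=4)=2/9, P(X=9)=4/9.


E[X] = 47/9, E[X^2] = 359/9
Var(X) = E[X^2] - (E[X])^2 = 359/9 - (47/9)^2 = 1022/81

1022/81


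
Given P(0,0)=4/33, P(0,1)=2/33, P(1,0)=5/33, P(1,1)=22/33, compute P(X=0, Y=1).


Read from table: P(X=0, Y=1) = 2/33

2/33


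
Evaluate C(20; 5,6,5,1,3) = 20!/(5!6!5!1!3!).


20! = 2432902008176640000
Denominator: 5!=120 * 6!=720 * 5!=120 * 1!=1 * 3!=6
Coefficient = 2432902008176640000 / 62208000 = 39109150080

39109150080


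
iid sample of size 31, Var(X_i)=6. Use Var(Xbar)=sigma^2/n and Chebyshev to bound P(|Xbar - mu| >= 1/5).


Var(Xbar) = Var(X)/n = 6/31
Chebyshev: P(|Xbar-mu| >= 1/5) <= Var(Xbar)/(1/5)^2 = (6/31)/(1/25) = 150/31
Bound exceeds 1, so trivial bound: 1

1


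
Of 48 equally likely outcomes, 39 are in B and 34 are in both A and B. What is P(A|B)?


P(A|B) = P(A∩B)/P(B) = (34/48)/(39/48) = 34/39

34/39


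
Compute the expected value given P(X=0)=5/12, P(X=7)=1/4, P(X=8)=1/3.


E[X] = sum(x * P(x))
= 0*5/12 + 7*1/4 + 8*1/3
= 53/12

53/12


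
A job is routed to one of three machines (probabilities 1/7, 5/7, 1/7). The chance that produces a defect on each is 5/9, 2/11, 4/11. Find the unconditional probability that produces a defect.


P(A) = P(A|B1)P(B1) + P(A|B2)P(B2) + P(A|B3)P(B3)
= 5/9*1/7 + 2/11*5/7 + 4/11*1/7
= 5/63 + 10/77 + 4/77 = 181/693

181/693


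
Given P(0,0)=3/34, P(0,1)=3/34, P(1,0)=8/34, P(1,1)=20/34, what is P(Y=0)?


P(Y=0) = P(0,0)+P(1,0) = 3/34 + 8/34 = 11/34

11/34


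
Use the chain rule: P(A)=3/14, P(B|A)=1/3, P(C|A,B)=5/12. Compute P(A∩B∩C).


P(A∩B∩C) = P(A) * P(B|A) * P(C|A∩B)
= 3/14 * 1/3 * 5/12
= 1/14 * 5/12 = 5/168

5/168


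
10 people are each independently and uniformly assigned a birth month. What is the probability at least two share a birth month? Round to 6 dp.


P(all different) = prod((12-i)/12 for i=0..9) = 0.003868
P(at least one match) = 1 - 0.003868 = 0.996132

0.996132


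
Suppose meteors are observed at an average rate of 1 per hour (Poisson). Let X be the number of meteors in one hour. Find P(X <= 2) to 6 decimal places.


P(X<=2) = e^(-1)*1^0/0! + e^(-1)*1^1/1! + e^(-1)*1^2/2!
≈ 0.3678794412 + 0.3678794412 + 0.1839397206
= 0.9196986030
≈ 0.919699

0.919699


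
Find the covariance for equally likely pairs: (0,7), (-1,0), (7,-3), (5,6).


E[X]=11/4, E[Y]=5/2, E[XY]=9/4
Cov(X,Y) = E[XY] - E[X]E[Y] = 9/4 - 11/4*5/2 = -37/8

-37/8


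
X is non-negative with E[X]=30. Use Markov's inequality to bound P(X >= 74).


Markov: P(X >= a) <= E[X]/a
P(X >= 74) <= 30/74 = 15/37

15/37


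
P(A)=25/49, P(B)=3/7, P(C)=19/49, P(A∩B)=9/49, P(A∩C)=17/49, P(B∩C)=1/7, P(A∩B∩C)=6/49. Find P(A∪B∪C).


P(A∪B∪C) = P(A)+P(B)+P(C) - P(AB)-P(AC)-P(BC) + P(ABC)
= 25/49+3/7+19/49 - 9/49-17/49-1/7 + 6/49
= 38/49

38/49


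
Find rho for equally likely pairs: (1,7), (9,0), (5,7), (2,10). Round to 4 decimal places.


Cov(X,Y) = -10.0000, Var(X) = 9.6875, Var(Y) = 13.5000
rho = Cov/(sqrt(VarX)*sqrt(VarY)) = -0.8744

-0.8744


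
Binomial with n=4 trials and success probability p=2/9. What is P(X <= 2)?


P(X<=2) = P(X=0) + P(X=1) + P(X=2)
= 2401/6561 + 2744/6561 + 392/2187
= 2107/2187

2107/2187


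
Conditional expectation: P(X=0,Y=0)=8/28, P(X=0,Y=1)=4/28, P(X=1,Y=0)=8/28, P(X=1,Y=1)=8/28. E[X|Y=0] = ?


P(Y=0) = 16/28
E[X|Y=0] = (0*8 + 1*8)/16 = 8/16 = 1/2

1/2


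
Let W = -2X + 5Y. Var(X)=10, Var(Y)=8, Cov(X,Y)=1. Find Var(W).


Var(-2X + 5Y) = (-2)^2*Var(X) + 5^2*Var(Y) + 2*(-2)*5*Cov(X,Y)
= 4*10 + 25*8 - 20*1
= 40 + 200 - 20 = 220

220


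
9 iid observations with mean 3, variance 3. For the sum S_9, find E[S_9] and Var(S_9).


E[S_n] = n*mu = 9*3 = 27
Var(S_n) = n*sigma^2 = 9*3 = 27

E[S_9]=27, Var(S_9)=27


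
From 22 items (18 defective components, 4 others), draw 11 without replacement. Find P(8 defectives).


P(X=8) = C(18,8)*C(4,3) / C(22,11)
= 43758*4 / 705432
= 175032/705432 = 33/133

33/133


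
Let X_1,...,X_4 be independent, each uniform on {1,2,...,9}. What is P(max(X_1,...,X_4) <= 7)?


P(max <= 7) = P(all X_i <= 7) = (P(X_1 <= 7))^4
= (7/9)^4 = 2401/6561

2401/6561


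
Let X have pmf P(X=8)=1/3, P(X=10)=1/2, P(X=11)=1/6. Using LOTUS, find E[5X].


E[5X] = sum(g(x)*P(x))
= 40*1/3 + 50*1/2 + 55*1/6
= 95/2

95/2


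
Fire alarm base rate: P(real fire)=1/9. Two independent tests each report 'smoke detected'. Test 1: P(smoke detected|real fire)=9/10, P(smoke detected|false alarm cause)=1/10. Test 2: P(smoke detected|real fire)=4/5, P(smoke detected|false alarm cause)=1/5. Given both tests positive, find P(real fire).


After test 1: P(+) = 9/10*1/9 + 1/10*8/9 = 17/90
P(B|+) = (1/10)/(17/90) = 9/17
After test 2 (use post1 as new prior): P(+) = 4/5*9/17 + 1/5*8/17 = 44/85
P(B|+,+) = (36/85)/(44/85) = 9/11

9/11


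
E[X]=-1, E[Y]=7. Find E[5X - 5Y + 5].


E[5X - 5Y + 5] = 5*E[X] - 5*E[Y] + 5
= (5)*(-1) + (-5)*(7) + (5)
= -5 - 35 + 5 = -35

-35


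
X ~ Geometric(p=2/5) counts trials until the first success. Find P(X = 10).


P(X=10) = (1-p)^9 * p = (3/5)^9 * 2/5
= 19683/1953125 * 2/5 = 39366/9765625

39366/9765625


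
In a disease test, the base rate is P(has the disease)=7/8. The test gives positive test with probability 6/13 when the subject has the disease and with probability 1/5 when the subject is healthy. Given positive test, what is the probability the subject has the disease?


P(A) = P(A|B)P(B) + P(A|B')P(B') = 6/13*7/8 + 1/5*1/8 = 223/520
P(B|A) = P(A|B)P(B)/P(A) = (21/52)/(223/520) = 210/223

210/223


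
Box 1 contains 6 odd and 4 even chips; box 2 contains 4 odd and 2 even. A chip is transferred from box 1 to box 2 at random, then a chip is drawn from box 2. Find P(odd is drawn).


P(transfer odd) = 6/10 = 3/5; P(transfer even) = 2/5
If odd transferred: Urn II has 5 odd of 7, so P(odd|odd moved) = 5/7
If even transferred: Urn II has 4 odd of 7, so P(odd|even moved) = 4/7
By total probability: P(odd) = 3/5*5/7 + 2/5*4/7 = 23/35

23/35


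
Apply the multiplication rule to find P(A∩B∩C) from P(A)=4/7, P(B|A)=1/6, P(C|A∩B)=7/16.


P(A∩B∩C) = P(A) * P(B|A) * P(C|A∩B)
= 4/7 * 1/6 * 7/16
= 2/21 * 7/16 = 1/24

1/24


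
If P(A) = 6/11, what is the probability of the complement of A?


P(A') = 1 - P(A) = 1 - 6/11 = 5/11

5/11


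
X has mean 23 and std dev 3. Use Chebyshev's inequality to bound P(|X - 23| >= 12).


k = 12/3 = 4
Chebyshev: P(|X-mu| >= k*sigma) <= 1/k^2 = 1/4^2 = 1/16

1/16


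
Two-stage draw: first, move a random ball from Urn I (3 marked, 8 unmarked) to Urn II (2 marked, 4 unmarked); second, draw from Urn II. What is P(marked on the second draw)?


P(transfer marked) = 3/11; P(transfer unmarked) = 8/11
If marked transferred: Urn II has 3 marked of 7, so P(marked|marked moved) = 3/7
If unmarked transferred: Urn II has 2 marked of 7, so P(marked|unmarked moved) = 2/7
By total probability: P(marked) = 3/11*3/7 + 8/11*2/7 = 25/77

25/77


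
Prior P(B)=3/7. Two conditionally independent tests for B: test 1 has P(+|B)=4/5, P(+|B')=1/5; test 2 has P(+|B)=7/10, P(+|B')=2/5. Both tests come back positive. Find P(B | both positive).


After test 1: P(+) = 4/5*3/7 + 1/5*4/7 = 16/35
P(B|+) = (12/35)/(16/35) = 3/4
After test 2 (use post1 as new prior): P(+) = 7/10*3/4 + 2/5*1/4 = 5/8
P(B|+,+) = (21/40)/(5/8) = 21/25

21/25


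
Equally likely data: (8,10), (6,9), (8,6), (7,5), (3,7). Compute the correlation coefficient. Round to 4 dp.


Cov(X,Y) = 0.2400, Var(X) = 3.4400, Var(Y) = 3.4400
rho = Cov/(sqrt(VarX)*sqrt(VarY)) = 0.0698

0.0698


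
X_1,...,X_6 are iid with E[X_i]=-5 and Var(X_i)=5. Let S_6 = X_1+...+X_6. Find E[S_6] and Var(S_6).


E[S_n] = n*mu = 6*-5 = -30
Var(S_n) = n*sigma^2 = 6*5 = 30

E[S_6]=-30, Var(S_6)=30


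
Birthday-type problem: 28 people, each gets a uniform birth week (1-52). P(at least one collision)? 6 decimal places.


P(all different) = prod((52-i)/52 for i=0..27) = 0.000116
P(at least one match) = 1 - 0.000116 = 0.999884

0.999884


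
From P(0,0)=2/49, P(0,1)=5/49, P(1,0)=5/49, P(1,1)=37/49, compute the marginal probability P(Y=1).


P(Y=1) = P(0,1)+P(1,1) = 5/49 + 37/49 = 42/49 = 6/7

6/7


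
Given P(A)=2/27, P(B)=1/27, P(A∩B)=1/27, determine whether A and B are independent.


P(A)*P(B) = 2/27*1/27 = 2/729
P(A∩B) = 1/27 != 2/729, so not independent

No, A and B are not independent


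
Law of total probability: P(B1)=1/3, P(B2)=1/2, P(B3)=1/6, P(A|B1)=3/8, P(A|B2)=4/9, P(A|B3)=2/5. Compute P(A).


P(A) = P(A|B1)P(B1) + P(A|B2)P(B2) + P(A|B3)P(B3)
= 3/8*1/3 + 4/9*1/2 + 2/5*1/6
= 1/8 + 2/9 + 1/15 = 149/360

149/360


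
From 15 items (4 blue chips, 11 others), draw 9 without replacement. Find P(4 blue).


P(X=4) = C(4,4)*C(11,5) / C(15,9)
= 1*462 / 5005
= 462/5005 = 6/65

6/65


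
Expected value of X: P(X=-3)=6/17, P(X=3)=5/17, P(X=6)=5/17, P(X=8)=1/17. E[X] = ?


E[X] = sum(x * P(x))
= -3*6/17 + 3*5/17 + 6*5/17 + 8*1/17
= 35/17

35/17


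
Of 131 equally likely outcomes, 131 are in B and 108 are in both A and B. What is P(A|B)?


P(A|B) = P(A∩B)/P(B) = (108/131)/(131/131) = 108/131

108/131


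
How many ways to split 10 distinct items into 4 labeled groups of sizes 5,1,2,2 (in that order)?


10! = 3628800
Denominator: 5!=120 * 1!=1 * 2!=2 * 2!=2
Coefficient = 3628800 / 480 = 7560

7560


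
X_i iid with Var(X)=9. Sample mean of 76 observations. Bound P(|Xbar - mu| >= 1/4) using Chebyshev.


Var(Xbar) = Var(X)/n = 9/76
Chebyshev: P(|Xbar-mu| >= 1/4) <= Var(Xbar)/(1/4)^2 = (9/76)/(1/16) = 36/19
Bound exceeds 1, so trivial bound: 1

1


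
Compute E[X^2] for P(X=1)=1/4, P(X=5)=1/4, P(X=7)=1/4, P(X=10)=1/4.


E[X^2] = sum(g(x)*P(x))
= 1*1/4 + 25*1/4 + 49*1/4 + 100*1/4
= 175/4

175/4


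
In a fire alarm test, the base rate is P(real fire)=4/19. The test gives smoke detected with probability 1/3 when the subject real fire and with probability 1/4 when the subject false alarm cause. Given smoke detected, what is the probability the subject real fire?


P(A) = P(A|B)P(B) + P(A|B')P(B') = 1/3*4/19 + 1/4*15/19 = 61/228
P(B|A) = P(A|B)P(B)/P(A) = (4/57)/(61/228) = 16/61

16/61


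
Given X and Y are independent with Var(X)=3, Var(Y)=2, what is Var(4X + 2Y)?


Independence => Cov(X,Y)=0
Var(4X + 2Y) = 4^2*Var(X) + 2^2*Var(Y)
= 16*3 + 4*2 = 56

56


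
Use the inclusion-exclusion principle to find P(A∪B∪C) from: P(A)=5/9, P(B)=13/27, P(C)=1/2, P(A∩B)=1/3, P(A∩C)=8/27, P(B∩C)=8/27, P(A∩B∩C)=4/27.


P(A∪B∪C) = P(A)+P(B)+P(C) - P(AB)-P(AC)-P(BC) + P(ABC)
= 5/9+13/27+1/2 - 1/3-8/27-8/27 + 4/27
= 41/54

41/54


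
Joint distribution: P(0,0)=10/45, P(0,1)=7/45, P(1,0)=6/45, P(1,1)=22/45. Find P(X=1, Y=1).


Read from table: P(X=1, Y=1) = 22/45

22/45


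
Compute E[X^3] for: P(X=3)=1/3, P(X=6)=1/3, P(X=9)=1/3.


E[X^3] = sum(x^3 * P(x))
= 27*1/3 + 216*1/3 + 729*1/3
= 324

324


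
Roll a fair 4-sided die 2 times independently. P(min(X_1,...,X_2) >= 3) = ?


P(min >= 3) = P(all X_i >= 3) = (P(X_1 >= 3))^2
= (2/4)^2 = (1/2)^2 = 1/4

1/4


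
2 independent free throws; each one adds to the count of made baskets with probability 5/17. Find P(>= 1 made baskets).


P(at least one) = 1 - P(none)
P(none) = (1 - 5/17)^2 = (12/17)^2 = 144/289
P(at least one) = 1 - 144/289 = 145/289

145/289


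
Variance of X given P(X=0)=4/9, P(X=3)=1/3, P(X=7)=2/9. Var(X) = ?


E[X] = 23/9, E[X^2] = 125/9
Var(X) = E[X^2] - (E[X])^2 = 125/9 - (23/9)^2 = 596/81

596/81


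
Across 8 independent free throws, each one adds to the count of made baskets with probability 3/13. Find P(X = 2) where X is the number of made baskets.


P(X=2) = C(8,2) * p^2 * (1-p)^6
= 28 * 9/169 * 1000000/4826809
= 252000000/815730721

252000000/815730721


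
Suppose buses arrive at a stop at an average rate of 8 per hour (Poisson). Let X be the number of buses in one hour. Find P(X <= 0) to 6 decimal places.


P(X<=0) = e^(-8)*8^0/0!
≈ 0.0003354626
≈ 0.000335

0.000335


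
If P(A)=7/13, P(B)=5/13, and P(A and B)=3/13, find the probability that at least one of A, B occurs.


P(A∪B) = P(A) + P(B) - P(A∩B)
= 7/13 + 5/13 - 3/13 = 9/13

9/13


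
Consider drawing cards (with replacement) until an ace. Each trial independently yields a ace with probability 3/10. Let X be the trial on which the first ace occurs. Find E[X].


For geometric (trials until first success), E[X] = 1/p = 1/(3/10) = 10/3

10/3


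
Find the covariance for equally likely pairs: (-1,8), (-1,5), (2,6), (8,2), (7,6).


E[X]=3, E[Y]=27/5, E[XY]=57/5
Cov(X,Y) = E[XY] - E[X]E[Y] = 57/5 - 3*27/5 = -24/5

-24/5


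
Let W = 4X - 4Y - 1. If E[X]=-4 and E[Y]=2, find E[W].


E[4X - 4Y - 1] = 4*E[X] - 4*E[Y] - 1
= (4)*(-4) + (-4)*(2) + (-1)
= -16 - 8 - 1 = -25

-25


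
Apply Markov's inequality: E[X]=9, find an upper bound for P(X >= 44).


Markov: P(X >= a) <= E[X]/a
P(X >= 44) <= 9/44

9/44


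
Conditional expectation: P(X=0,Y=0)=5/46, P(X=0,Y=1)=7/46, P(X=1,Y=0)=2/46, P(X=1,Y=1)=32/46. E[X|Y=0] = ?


P(Y=0) = 7/46
E[X|Y=0] = (0*5 + 1*2)/7 = 2/7

2/7


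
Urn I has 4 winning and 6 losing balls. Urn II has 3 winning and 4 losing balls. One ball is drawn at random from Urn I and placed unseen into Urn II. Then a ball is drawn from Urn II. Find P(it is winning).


P(transfer winning) = 4/10 = 2/5; P(transfer losing) = 3/5
If winning transferred: Urn II has 4 winning of 8, so P(winning|winning moved) = 1/2
If losing transferred: Urn II has 3 winning of 8, so P(winning|losing moved) = 3/8
By total probability: P(winning) = 2/5*1/2 + 3/5*3/8 = 17/40

17/40


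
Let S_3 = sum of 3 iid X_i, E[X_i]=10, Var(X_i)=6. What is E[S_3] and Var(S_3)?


E[S_n] = n*mu = 3*10 = 30
Var(S_n) = n*sigma^2 = 3*6 = 18

E[S_3]=30, Var(S_3)=18


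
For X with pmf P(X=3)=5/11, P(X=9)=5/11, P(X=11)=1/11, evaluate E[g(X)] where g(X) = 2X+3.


E[2X+3] = sum(g(x)*P(x))
= 9*5/11 + 21*5/11 + 25*1/11
= 175/11

175/11


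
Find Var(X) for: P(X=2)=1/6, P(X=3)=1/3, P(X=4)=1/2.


E[X] = 10/3, E[X^2] = 35/3
Var(X) = E[X^2] - (E[X])^2 = 35/3 - (10/3)^2 = 5/9

5/9


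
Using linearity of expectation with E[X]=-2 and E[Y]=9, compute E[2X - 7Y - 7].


E[2X - 7Y - 7] = 2*E[X] - 7*E[Y] - 7
= (2)*(-2) + (-7)*(9) + (-7)
= -4 - 63 - 7 = -74

-74


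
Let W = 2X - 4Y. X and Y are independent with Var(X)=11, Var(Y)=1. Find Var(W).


Independence => Cov(X,Y)=0
Var(2X - 4Y) = 2^2*Var(X) + (-4)^2*Var(Y)
= 4*11 + 16*1 = 60

60


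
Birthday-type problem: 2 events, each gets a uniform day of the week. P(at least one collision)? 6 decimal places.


P(all different) = prod((7-i)/7 for i=0..1) = 0.857143
P(at least one match) = 1 - 0.857143 = 0.142857

0.142857


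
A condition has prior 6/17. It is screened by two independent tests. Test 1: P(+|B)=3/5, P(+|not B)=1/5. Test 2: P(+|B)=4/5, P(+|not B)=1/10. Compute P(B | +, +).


After test 1: P(+) = 3/5*6/17 + 1/5*11/17 = 29/85
P(B|+) = (18/85)/(29/85) = 18/29
After test 2 (use post1 as new prior): P(+) = 4/5*18/29 + 1/10*11/29 = 31/58
P(B|+,+) = (72/145)/(31/58) = 144/155

144/155


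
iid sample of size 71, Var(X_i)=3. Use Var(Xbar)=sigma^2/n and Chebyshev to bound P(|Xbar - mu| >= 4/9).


Var(Xbar) = Var(X)/n = 3/71
Chebyshev: P(|Xbar-mu| >= 4/9) <= Var(Xbar)/(4/9)^2 = (3/71)/(16/81) = 243/1136

243/1136


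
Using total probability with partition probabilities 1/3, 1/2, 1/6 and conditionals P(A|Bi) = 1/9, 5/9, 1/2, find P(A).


P(A) = P(A|B1)P(B1) + P(A|B2)P(B2) + P(A|B3)P(B3)
= 1/9*1/3 + 5/9*1/2 + 1/2*1/6
= 1/27 + 5/18 + 1/12 = 43/108

43/108


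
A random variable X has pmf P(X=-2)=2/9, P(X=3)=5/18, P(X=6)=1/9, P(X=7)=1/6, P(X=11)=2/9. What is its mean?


E[X] = sum(x * P(x))
= -2*2/9 + 3*5/18 + 6*1/9 + 7*1/6 + 11*2/9
= 14/3

14/3


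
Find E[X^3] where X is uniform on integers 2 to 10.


E[X^3] = (1/9) * sum(x^3 for x=2..10)
= 3024/9 = 336

336


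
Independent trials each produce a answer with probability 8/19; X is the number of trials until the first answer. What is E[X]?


For geometric (trials until first success), E[X] = 1/p = 1/(8/19) = 19/8

19/8


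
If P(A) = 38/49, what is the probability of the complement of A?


P(A') = 1 - P(A) = 1 - 38/49 = 11/49

11/49


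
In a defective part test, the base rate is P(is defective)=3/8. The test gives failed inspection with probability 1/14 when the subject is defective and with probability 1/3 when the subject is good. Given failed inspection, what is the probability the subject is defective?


P(A) = P(A|B)P(B) + P(A|B')P(B') = 1/14*3/8 + 1/3*5/8 = 79/336
P(B|A) = P(A|B)P(B)/P(A) = (3/112)/(79/336) = 9/79

9/79


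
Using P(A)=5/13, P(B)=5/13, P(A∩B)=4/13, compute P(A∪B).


P(A∪B) = P(A) + P(B) - P(A∩B)
= 5/13 + 5/13 - 4/13 = 6/13

6/13


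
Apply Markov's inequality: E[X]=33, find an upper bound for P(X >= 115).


Markov: P(X >= a) <= E[X]/a
P(X >= 115) <= 33/115

33/115


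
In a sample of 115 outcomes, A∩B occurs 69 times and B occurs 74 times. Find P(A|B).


P(A|B) = P(A∩B)/P(B) = (69/115)/(74/115) = 69/74

69/74


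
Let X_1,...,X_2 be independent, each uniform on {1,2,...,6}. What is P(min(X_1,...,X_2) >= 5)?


P(min >= 5) = P(all X_i >= 5) = (P(X_1 >= 5))^2
= (2/6)^2 = (1/3)^2 = 1/9

1/9


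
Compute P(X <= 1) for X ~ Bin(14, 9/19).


P(X<=1) = P(X=0) + P(X=1)
= 100000000000000/799006685782884121 + 1260000000000000/799006685782884121
= 1360000000000000/799006685782884121

1360000000000000/799006685782884121


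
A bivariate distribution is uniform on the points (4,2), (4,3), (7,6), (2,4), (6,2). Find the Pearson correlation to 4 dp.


Cov(X,Y) = 0.7600, Var(X) = 3.0400, Var(Y) = 2.2400
rho = Cov/(sqrt(VarX)*sqrt(VarY)) = 0.2912

0.2912


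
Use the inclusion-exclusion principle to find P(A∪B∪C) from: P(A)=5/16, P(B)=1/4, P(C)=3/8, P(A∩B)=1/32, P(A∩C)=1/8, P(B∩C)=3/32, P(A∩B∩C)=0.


P(A∪B∪C) = P(A)+P(B)+P(C) - P(AB)-P(AC)-P(BC) + P(ABC)
= 5/16+1/4+3/8 - 1/32-1/8-3/32 + 0
= 11/16

11/16


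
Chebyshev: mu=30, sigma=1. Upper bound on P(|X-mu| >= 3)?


k = 3/1 = 3
Chebyshev: P(|X-mu| >= k*sigma) <= 1/k^2 = 1/3^2 = 1/9

1/9


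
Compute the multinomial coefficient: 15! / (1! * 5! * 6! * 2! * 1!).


15! = 1307674368000
Denominator: 1!=1 * 5!=120 * 6!=720 * 2!=2 * 1!=1
Coefficient = 1307674368000 / 172800 = 7567560

7567560


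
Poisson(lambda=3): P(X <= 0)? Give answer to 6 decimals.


P(X<=0) = e^(-3)*3^0/0!
≈ 0.0497870684
≈ 0.049787

0.049787


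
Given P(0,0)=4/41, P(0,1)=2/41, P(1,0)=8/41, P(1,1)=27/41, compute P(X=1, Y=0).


Read from table: P(X=1, Y=0) = 8/41

8/41


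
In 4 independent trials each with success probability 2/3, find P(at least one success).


P(at least one) = 1 - P(none)
P(none) = (1 - 2/3)^4 = (1/3)^4 = 1/81
P(at least one) = 1 - 1/81 = 80/81

80/81


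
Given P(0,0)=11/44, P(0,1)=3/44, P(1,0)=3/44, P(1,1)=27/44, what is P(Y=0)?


P(Y=0) = P(0,0)+P(1,0) = 11/44 + 3/44 = 14/44 = 7/22

7/22


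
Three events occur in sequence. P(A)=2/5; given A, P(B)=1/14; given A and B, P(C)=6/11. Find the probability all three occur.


P(A∩B∩C) = P(A) * P(B|A) * P(C|A∩B)
= 2/5 * 1/14 * 6/11
= 1/35 * 6/11 = 6/385

6/385


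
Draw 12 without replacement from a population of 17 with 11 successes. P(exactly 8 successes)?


P(X=8) = C(11,8)*C(6,4) / C(17,12)
= 165*15 / 6188
= 2475/6188

2475/6188


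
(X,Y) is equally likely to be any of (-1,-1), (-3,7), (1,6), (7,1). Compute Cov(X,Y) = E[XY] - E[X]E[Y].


E[X]=1, E[Y]=13/4, E[XY]=-7/4
Cov(X,Y) = E[XY] - E[X]E[Y] = -7/4 - 1*13/4 = -5

-5


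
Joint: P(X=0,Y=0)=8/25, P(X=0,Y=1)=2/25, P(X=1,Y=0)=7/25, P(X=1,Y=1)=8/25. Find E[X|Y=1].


P(Y=1) = 10/25
E[X|Y=1] = (0*2 + 1*8)/10 = 8/10 = 4/5

4/5


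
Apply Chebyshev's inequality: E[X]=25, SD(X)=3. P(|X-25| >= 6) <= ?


k = 6/3 = 2
Chebyshev: P(|X-mu| >= k*sigma) <= 1/k^2 = 1/2^2 = 1/4

1/4


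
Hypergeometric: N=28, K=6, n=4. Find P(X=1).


P(X=1) = C(6,1)*C(22,3) / C(28,4)
= 6*1540 / 20475
= 9240/20475 = 88/195

88/195


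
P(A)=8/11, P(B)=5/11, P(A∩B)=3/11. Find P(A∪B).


P(A∪B) = P(A) + P(B) - P(A∩B)
= 8/11 + 5/11 - 3/11 = 10/11

10/11


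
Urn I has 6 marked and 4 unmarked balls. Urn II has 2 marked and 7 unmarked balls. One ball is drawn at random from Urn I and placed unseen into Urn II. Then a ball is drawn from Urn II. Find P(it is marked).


P(transfer marked) = 6/10 = 3/5; P(transfer unmarked) = 2/5
If marked transferred: Urn II has 3 marked of 10, so P(marked|marked moved) = 3/10
If unmarked transferred: Urn II has 2 marked of 10, so P(marked|unmarked moved) = 1/5
By total probability: P(marked) = 3/5*3/10 + 2/5*1/5 = 13/50

13/50


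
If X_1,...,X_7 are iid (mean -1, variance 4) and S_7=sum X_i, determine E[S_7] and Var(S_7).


E[S_n] = n*mu = 7*-1 = -7
Var(S_n) = n*sigma^2 = 7*4 = 28

E[S_7]=-7, Var(S_7)=28


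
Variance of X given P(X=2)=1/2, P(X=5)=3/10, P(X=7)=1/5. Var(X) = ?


E[X] = 39/10, E[X^2] = 193/10
Var(X) = E[X^2] - (E[X])^2 = 193/10 - (39/10)^2 = 409/100

409/100


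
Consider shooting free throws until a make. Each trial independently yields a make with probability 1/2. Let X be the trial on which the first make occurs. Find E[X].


For geometric (trials until first success), E[X] = 1/p = 1/(1/2) = 2

2


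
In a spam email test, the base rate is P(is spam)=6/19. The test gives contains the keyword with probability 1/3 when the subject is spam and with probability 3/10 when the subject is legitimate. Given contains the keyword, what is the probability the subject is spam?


P(A) = P(A|B)P(B) + P(A|B')P(B') = 1/3*6/19 + 3/10*13/19 = 59/190
P(B|A) = P(A|B)P(B)/P(A) = (2/19)/(59/190) = 20/59

20/59


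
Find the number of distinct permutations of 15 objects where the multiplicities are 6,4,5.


15! = 1307674368000
Denominator: 6!=720 * 4!=24 * 5!=120
Coefficient = 1307674368000 / 2073600 = 630630

630630


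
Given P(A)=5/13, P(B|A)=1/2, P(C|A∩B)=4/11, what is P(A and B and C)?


P(A∩B∩C) = P(A) * P(B|A) * P(C|A∩B)
= 5/13 * 1/2 * 4/11
= 5/26 * 4/11 = 10/143

10/143


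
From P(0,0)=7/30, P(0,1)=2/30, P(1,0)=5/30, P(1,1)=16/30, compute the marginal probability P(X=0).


P(X=0) = P(0,0)+P(0,1) = 7/30 + 2/30 = 9/30 = 3/10

3/10


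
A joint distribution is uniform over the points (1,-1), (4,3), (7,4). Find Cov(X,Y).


E[X]=4, E[Y]=2, E[XY]=13
Cov(X,Y) = E[XY] - E[X]E[Y] = 13 - 4*2 = 5

5


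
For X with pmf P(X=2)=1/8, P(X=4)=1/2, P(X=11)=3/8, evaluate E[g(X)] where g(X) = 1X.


E[1X] = sum(g(x)*P(x))
= 2*1/8 + 4*1/2 + 11*3/8
= 51/8

51/8


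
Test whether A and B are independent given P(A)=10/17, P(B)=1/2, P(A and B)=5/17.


P(A)*P(B) = 10/17*1/2 = 5/17
P(A∩B) = 5/17, which equals P(A)P(B), so independent

Yes, A and B are independent


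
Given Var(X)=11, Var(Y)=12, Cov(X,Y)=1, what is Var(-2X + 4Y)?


Var(-2X + 4Y) = (-2)^2*Var(X) + 4^2*Var(Y) + 2*(-2)*4*Cov(X,Y)
= 4*11 + 16*12 - 16*1
= 44 + 192 - 16 = 220

220


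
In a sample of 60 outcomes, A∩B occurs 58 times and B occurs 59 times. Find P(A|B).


P(A|B) = P(A∩B)/P(B) = (58/60)/(59/60) = 58/59

58/59


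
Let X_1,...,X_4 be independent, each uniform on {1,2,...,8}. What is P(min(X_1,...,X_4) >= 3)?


P(min >= 3) = P(all X_i >= 3) = (P(X_1 >= 3))^4
= (6/8)^4 = (3/4)^4 = 81/256

81/256


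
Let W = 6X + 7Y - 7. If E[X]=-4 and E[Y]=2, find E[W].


E[6X + 7Y - 7] = 6*E[X] + 7*E[Y] - 7
= (6)*(-4) + (7)*(2) + (-7)
= -24 + 14 - 7 = -17

-17


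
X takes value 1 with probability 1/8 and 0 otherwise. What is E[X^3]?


For Bernoulli: X in {0,1}
E[X^3] = 0^3*(1-1/8) + 1^3*1/8 = 1/8

1/8


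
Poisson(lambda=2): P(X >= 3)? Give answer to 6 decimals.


P(X>=3) = 1 - P(X<=2) = 1 - (e^(-2)*2^0/0! + e^(-2)*2^1/1! + e^(-2)*2^2/2!)
≈ 1 - (0.1353352832 + 0.2706705665 + 0.2706705665)
= 1 - 0.6766764162 = 0.3233235838
≈ 0.323324

0.323324


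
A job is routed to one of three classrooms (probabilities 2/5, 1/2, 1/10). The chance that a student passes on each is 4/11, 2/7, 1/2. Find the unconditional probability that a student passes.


P(A) = P(A|B1)P(B1) + P(A|B2)P(B2) + P(A|B3)P(B3)
= 4/11*2/5 + 2/7*1/2 + 1/2*1/10
= 8/55 + 1/7 + 1/20 = 521/1540

521/1540


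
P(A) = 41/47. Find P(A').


P(A') = 1 - P(A) = 1 - 41/47 = 6/47

6/47


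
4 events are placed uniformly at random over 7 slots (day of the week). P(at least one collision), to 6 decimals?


P(all different) = prod((7-i)/7 for i=0..3) = 0.349854
P(at least one match) = 1 - 0.349854 = 0.650146

0.650146


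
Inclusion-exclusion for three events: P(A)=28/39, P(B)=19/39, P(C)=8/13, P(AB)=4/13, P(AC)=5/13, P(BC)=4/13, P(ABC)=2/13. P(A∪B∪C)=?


P(A∪B∪C) = P(A)+P(B)+P(C) - P(AB)-P(AC)-P(BC) + P(ABC)
= 28/39+19/39+8/13 - 4/13-5/13-4/13 + 2/13
= 38/39

38/39


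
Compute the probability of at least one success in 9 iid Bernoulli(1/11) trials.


P(at least one) = 1 - P(none)
P(none) = (1 - 1/11)^9 = (10/11)^9 = 1000000000/2357947691
P(at least one) = 1 - 1000000000/2357947691 = 1357947691/2357947691

1357947691/2357947691


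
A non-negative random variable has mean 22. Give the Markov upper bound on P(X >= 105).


Markov: P(X >= a) <= E[X]/a
P(X >= 105) <= 22/105

22/105


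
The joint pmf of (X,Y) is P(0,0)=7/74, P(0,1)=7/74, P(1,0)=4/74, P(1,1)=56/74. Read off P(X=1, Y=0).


Read from table: P(X=1, Y=0) = 4/74 = 2/37

2/37


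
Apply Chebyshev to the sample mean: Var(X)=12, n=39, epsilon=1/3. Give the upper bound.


Var(Xbar) = Var(X)/n = 12/39
Chebyshev: P(|Xbar-mu| >= 1/3) <= Var(Xbar)/(1/3)^2 = (4/13)/(1/9) = 36/13
Bound exceeds 1, so trivial bound: 1

1


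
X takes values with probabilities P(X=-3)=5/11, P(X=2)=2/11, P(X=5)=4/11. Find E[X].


E[X] = sum(x * P(x))
= -3*5/11 + 2*2/11 + 5*4/11
= 9/11

9/11


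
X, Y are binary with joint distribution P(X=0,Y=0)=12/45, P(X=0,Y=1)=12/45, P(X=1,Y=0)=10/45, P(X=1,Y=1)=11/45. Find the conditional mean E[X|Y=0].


P(Y=0) = 22/45
E[X|Y=0] = (0*12 + 1*10)/22 = 10/22 = 5/11

5/11


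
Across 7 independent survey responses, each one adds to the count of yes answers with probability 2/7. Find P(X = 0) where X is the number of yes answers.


P(X=0) = C(7,0) * p^0 * (1-p)^7
= 1 * 1 * 78125/823543
= 78125/823543

78125/823543


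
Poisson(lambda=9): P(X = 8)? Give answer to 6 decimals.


P(X=8) = e^(-9) * 9^8 / 8!
≈ 0.0001234098041 * 43046721 / 40320
≈ 0.131756

0.131756


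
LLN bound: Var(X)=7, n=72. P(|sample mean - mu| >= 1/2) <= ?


Var(Xbar) = Var(X)/n = 7/72
Chebyshev: P(|Xbar-mu| >= 1/2) <= Var(Xbar)/(1/2)^2 = (7/72)/(1/4) = 7/18

7/18


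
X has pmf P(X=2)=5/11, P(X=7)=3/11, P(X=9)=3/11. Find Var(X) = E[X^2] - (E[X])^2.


E[X] = 58/11, E[X^2] = 410/11
Var(X) = E[X^2] - (E[X])^2 = 410/11 - (58/11)^2 = 1146/121

1146/121


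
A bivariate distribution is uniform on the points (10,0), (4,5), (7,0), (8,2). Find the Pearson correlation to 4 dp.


Cov(X,Y) = -3.6875, Var(X) = 4.6875, Var(Y) = 4.1875
rho = Cov/(sqrt(VarX)*sqrt(VarY)) = -0.8323

-0.8323


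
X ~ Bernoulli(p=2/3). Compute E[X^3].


For Bernoulli: X in {0,1}
E[X^3] = 0^3*(1-2/3) + 1^3*2/3 = 2/3

2/3


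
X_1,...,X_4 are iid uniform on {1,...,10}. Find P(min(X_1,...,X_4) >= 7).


P(min >= 7) = P(all X_i >= 7) = (P(X_1 >= 7))^4
= (4/10)^4 = (2/5)^4 = 16/625

16/625


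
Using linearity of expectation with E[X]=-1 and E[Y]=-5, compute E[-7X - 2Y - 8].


E[-7X - 2Y - 8] = -7*E[X] - 2*E[Y] - 8
= (-7)*(-1) + (-2)*(-5) + (-8)
= 7 + 10 - 8 = 9

9


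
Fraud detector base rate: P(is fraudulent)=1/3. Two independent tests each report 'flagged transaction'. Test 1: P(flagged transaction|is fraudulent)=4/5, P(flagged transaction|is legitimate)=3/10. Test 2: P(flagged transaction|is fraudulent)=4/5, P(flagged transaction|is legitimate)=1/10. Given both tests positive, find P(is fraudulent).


After test 1: P(+) = 4/5*1/3 + 3/10*2/3 = 7/15
P(B|+) = (4/15)/(7/15) = 4/7
After test 2 (use post1 as new prior): P(+) = 4/5*4/7 + 1/10*3/7 = 1/2
P(B|+,+) = (16/35)/(1/2) = 32/35

32/35


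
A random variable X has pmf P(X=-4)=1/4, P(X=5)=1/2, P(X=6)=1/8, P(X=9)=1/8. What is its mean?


E[X] = sum(x * P(x))
= -4*1/4 + 5*1/2 + 6*1/8 + 9*1/8
= 27/8

27/8


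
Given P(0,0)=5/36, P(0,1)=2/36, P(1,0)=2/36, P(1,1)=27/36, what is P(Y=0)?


P(Y=0) = P(0,0)+P(1,0) = 5/36 + 2/36 = 7/36

7/36


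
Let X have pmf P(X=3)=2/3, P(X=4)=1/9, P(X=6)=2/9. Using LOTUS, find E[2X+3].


E[2X+3] = sum(g(x)*P(x))
= 9*2/3 + 11*1/9 + 15*2/9
= 95/9

95/9


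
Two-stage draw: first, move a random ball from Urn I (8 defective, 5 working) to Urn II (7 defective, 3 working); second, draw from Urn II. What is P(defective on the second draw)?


P(transfer defective) = 8/13; P(transfer working) = 5/13
If defective transferred: Urn II has 8 defective of 11, so P(defective|defective moved) = 8/11
If working transferred: Urn II has 7 defective of 11, so P(defective|working moved) = 7/11
By total probability: P(defective) = 8/13*8/11 + 5/13*7/11 = 9/13

9/13


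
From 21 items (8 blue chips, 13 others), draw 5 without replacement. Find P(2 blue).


P(X=2) = C(8,2)*C(13,3) / C(21,5)
= 28*286 / 20349
= 8008/20349 = 1144/2907

1144/2907


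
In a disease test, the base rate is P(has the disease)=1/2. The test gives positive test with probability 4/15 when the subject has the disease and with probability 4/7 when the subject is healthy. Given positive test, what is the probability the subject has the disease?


P(A) = P(A|B)P(B) + P(A|B')P(B') = 4/15*1/2 + 4/7*1/2 = 44/105
P(B|A) = P(A|B)P(B)/P(A) = (2/15)/(44/105) = 7/22

7/22


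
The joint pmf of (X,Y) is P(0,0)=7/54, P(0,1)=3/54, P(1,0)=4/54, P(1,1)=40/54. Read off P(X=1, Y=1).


Read from table: P(X=1, Y=1) = 40/54 = 20/27

20/27


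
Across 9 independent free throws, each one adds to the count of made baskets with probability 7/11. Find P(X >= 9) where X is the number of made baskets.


P(X>=9) = P(X=9)
= 40353607/2357947691
= 40353607/2357947691

40353607/2357947691


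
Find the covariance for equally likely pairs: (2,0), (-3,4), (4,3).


E[X]=1, E[Y]=7/3, E[XY]=0
Cov(X,Y) = E[XY] - E[X]E[Y] = 0 - 1*7/3 = -7/3

-7/3


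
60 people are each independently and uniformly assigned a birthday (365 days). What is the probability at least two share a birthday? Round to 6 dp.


P(all different) = prod((365-i)/365 for i=0..59) = 0.005877
P(at least one match) = 1 - 0.005877 = 0.994123

0.994123


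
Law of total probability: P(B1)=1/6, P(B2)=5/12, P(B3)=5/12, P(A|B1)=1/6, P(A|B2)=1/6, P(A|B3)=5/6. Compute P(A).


P(A) = P(A|B1)P(B1) + P(A|B2)P(B2) + P(A|B3)P(B3)
= 1/6*1/6 + 1/6*5/12 + 5/6*5/12
= 1/36 + 5/72 + 25/72 = 4/9

4/9


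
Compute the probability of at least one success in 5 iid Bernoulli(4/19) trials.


P(at least one) = 1 - P(none)
P(none) = (1 - 4/19)^5 = (15/19)^5 = 759375/2476099
P(at least one) = 1 - 759375/2476099 = 1716724/2476099

1716724/2476099


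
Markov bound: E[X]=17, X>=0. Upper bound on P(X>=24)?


Markov: P(X >= a) <= E[X]/a
P(X >= 24) <= 17/24

17/24


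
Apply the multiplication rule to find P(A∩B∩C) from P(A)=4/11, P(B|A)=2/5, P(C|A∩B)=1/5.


P(A∩B∩C) = P(A) * P(B|A) * P(C|A∩B)
= 4/11 * 2/5 * 1/5
= 8/55 * 1/5 = 8/275

8/275


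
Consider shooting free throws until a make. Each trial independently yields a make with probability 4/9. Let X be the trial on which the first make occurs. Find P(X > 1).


P(X > 1) = P(first 1 trials all fail) = (1-p)^1 = (5/9)^1 = 5/9

5/9


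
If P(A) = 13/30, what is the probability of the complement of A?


P(A') = 1 - P(A) = 1 - 13/30 = 17/30

17/30


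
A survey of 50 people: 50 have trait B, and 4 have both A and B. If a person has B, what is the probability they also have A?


P(A|B) = P(A∩B)/P(B) = (4/50)/(50/50) = 4/50 = 2/25

2/25
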